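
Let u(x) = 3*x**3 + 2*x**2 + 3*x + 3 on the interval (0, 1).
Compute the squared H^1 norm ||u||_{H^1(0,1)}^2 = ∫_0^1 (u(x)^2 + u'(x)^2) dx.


||u||_{H^1}^2 = 24931/210

The H^1 norm (squared) on an interval (0, L) is
  ||u||_{H^1}^2 = ∫_0^L u(x)^2 dx + ∫_0^L u'(x)^2 dx.
Compute u'(x) = 9*x**2 + 4*x + 3.
Then u(x)^2 = 9*x**6 + 12*x**5 + 22*x**4 + 30*x**3 + 21*x**2 + 18*x + 9 and u'(x)^2 = 81*x**4 + 72*x**3 + 70*x**2 + 24*x + 9.
Integrate each monomial from 0 to 1 using ∫_0^1 c·x^n dx = c·1^(n+1)/(n+1):
  ∫_0^1 u(x)^2 dx = ∫_0^1 (9*x^6 + 12*x^5 + 22*x^4 + 30*x^3 + 21*x^2 + 18*x + 9) dx. Term by term:
    ∫_0^1 9*x^6 dx = 9/7;  ∫_0^1 12*x^5 dx = 2;  ∫_0^1 22*x^4 dx = 22/5;
    ∫_0^1 30*x^3 dx = 15/2;  ∫_0^1 21*x^2 dx = 7;  ∫_0^1 18*x dx = 9;
    ∫_0^1 9 dx = 9.
  Sum: 9/7 + 2 + 22/5 + 15/2 + 7 + 9 + 9 = 2813/70.
  ∫_0^1 u'(x)^2 dx = ∫_0^1 (81*x^4 + 72*x^3 + 70*x^2 + 24*x + 9) dx. Term by term:
    ∫_0^1 81*x^4 dx = 81/5;  ∫_0^1 72*x^3 dx = 18;  ∫_0^1 70*x^2 dx = 70/3;
    ∫_0^1 24*x dx = 12;  ∫_0^1 9 dx = 9.
  Sum: 81/5 + 18 + 70/3 + 12 + 9 = 1178/15.
Adding: ||u||_{H^1}^2 = 2813/70 + 1178/15 = 24931/210.


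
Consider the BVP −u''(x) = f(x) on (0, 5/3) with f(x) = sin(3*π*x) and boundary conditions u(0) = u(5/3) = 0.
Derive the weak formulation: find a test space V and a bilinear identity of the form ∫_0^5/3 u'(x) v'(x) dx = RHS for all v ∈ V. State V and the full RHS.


V = H^1_0(0, 5/3) (so v(0) = v(5/3) = 0); weak form: ∫_0^5/3 u'v' dx = ∫_0^5/3 (sin(3*π*x)) v dx for all v ∈ V.

Multiply both sides by a test function v and integrate from 0 to 5/3:
  ∫_0^5/3 −u''(x) v(x) dx = ∫_0^5/3 f(x) v(x) dx.
Integrate the LHS by parts once:
  ∫_0^5/3 −u'' v dx = −[u'(x) v(x)]_0^5/3 + ∫_0^5/3 u'(x) v'(x) dx.
Thus ∫_0^5/3 u'(x) v'(x) dx = ∫_0^5/3 f(x) v(x) dx + [u'(x) v(x)]_0^5/3.
Choose V so that boundary terms are either known or forced to vanish.
u is Dirichlet: u(0) = u(5/3) = 0. Let V = H^1_0(0, 5/3); then v(0) = v(5/3) = 0, and [u' v]_0^5/3 = 0.
Weak formulation: find u (satisfying any essential BC) such that ∫_0^5/3 u'(x) v'(x) dx = ∫_0^5/3 f v dx for all v ∈ V.
Substituting f(x) = sin(3*π*x), the right-hand side is ∫_0^5/3 (sin(3*π*x)) v dx.


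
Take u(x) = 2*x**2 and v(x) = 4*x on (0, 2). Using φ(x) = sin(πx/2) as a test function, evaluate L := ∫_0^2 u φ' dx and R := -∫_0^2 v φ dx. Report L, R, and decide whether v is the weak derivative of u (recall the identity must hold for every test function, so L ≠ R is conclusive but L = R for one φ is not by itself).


LHS = -16/π, RHS = -16/π. Yes, v = u' weakly.

u(x) = 2*x**2, classical derivative u'(x) = 4*x.
φ(x) = sin(πx/2), so φ'(x) = π*cos(π*x/2)/2.
Note φ(0) = φ(2) = 0, so the boundary term u·φ vanishes.
LHS = ∫_0^2 u(x) φ'(x) dx = ∫_0^2 (π*x^2*cos(π*x/2)) dx. Term by term:
  ∫_0^2 π*x^2*cos(π*x/2) dx = -16/π.
So LHS = -16/π.
∫_0^2 v(x) φ(x) dx = ∫_0^2 (4*x*sin(π*x/2)) dx. Term by term:
  ∫_0^2 4*x*sin(π*x/2) dx = 16/π.
So RHS = -∫_0^2 v(x) φ(x) dx = -16/π.
LHS = RHS, so the identity holds for this test φ.
Moreover u is smooth here and v(x) = u'(x) = 4*x pointwise, so the identity holds for every test function. Hence v is the weak derivative of u.


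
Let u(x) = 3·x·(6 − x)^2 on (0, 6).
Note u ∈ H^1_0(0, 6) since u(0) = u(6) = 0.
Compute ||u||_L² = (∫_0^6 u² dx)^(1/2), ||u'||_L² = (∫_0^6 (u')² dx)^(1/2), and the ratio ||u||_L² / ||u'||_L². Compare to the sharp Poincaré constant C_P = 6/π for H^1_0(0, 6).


||u||_L² / ||u'||_L² = 3*sqrt(14)/7 < C_P = 6/π.

u(x) = 3·x·(6 − x)^2, so u'(x) = 9*(x - 6)*(x - 2).
u(x) = 3·x·(6 − x)^2 vanishes at x = 0 and x = 6, so u ∈ H^1_0(0, 6). Differentiate via the product rule and integrate the resulting polynomials term by term.
  ∫_0^6 u² dx = ∫_0^6 (9*x^6 - 216*x^5 + 1944*x^4 - 7776*x^3 + 11664*x^2) dx. Term by term:
    ∫_0^6 9*x^6 dx = 2519424/7;  ∫_0^6 -216*x^5 dx = -1679616;  ∫_0^6 1944*x^4 dx = 15116544/5;
    ∫_0^6 -7776*x^3 dx = -2519424;  ∫_0^6 11664*x^2 dx = 839808.
  Sum: 2519424/7 − 1679616 + 15116544/5 − 2519424 + 839808 = 839808/35.
  ∫_0^6 (u')² dx = ∫_0^6 (81*x^4 - 1296*x^3 + 7128*x^2 - 15552*x + 11664) dx. Term by term:
    ∫_0^6 81*x^4 dx = 629856/5;  ∫_0^6 -1296*x^3 dx = -419904;  ∫_0^6 7128*x^2 dx = 513216;
    ∫_0^6 -15552*x dx = -279936;  ∫_0^6 11664 dx = 69984.
  Sum: 629856/5 − 419904 + 513216 − 279936 + 69984 = 46656/5.
∫_0^6 u² dx = 839808/35, so ||u||_L² = 648*sqrt(70)/35.
∫_0^6 (u')² dx = 46656/5, so ||u'||_L² = 216*sqrt(5)/5.
Ratio ||u||_L² / ||u'||_L² = 3*sqrt(14)/7.
Sharp Poincaré constant on H^1_0(0, 6) is C_P = L/π = 6/π, achieved by sin(π/6·x).
A polynomial bump cannot attain the sharp Poincaré constant (only the first sine eigenfunction does), so the ratio is strictly less than C_P, consistent with ||u||_L² ≤ C_P ||u'||_L².


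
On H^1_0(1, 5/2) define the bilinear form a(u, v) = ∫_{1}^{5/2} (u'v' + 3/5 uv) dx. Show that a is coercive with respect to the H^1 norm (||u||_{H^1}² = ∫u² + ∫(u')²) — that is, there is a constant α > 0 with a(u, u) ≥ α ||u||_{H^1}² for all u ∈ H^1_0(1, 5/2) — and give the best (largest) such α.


α = (27 + 20*π^2)/(5*(9 + 4*π^2))

Coercivity of a(·,·) on H^1_0(1, 5/2) means a(u, u) ≥ α ||u||_{H^1}² for every u ∈ H^1_0.
The interval has length L = 3/2, and Poincaré/coercivity depend only on L. Here a(u, u) = ∫(u')² + (3/5)·∫u².
Here 0 < c = 3/5 < 1. The condition a(u,u) ≥ α||u||_{H^1}² reads (1−α)∫(u')² ≥ (α−c)∫u². Any admissible α is ≤ 1 (rapidly oscillating u have ∫u²/∫(u')² → 0), and α = 1 would force 0 ≥ (1−c)∫u², impossible since c < 1; so 1−α > 0. By the sharp Poincaré inequality on H^1_0 of an interval of length L, ∫(u')² ≥ (π/L)²∫u² with equality for the first sine mode sin(π(x−x₀)/L) (x₀ the left endpoint), so the inequality holds for all u iff (1−α)(π/L)² ≥ α − c, i.e. α ≤ ((π/L)² + c)/((π/L)² + 1) = (1 + c(L/π)²)/(1 + (L/π)²). With (π/L)² = 4*π^2/9 and c = 3/5, the largest admissible constant is α = ((π/L)² + c)/((π/L)² + 1).
Simplifying, α = (27 + 20*π^2)/(5*(9 + 4*π^2)).


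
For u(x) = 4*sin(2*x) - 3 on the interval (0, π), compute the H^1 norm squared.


||u||_{H^1(0,π)}^2 = 49*π

u'(x) = 8*cos(2*x).
Expand u² and (u')² and integrate term by term on (0, π), using: for integers n ≥ 1, ∫_0^π sin²(nx) dx = ∫_0^π cos²(nx) dx = π/2; for n ≠ n', ∫_0^π sin(nx)sin(n'x) dx = ∫_0^π cos(nx)cos(n'x) dx = 0; and by product-to-sum, ∫_0^π sin(nx)cos(n'x) dx = ½∫_0^π [sin((n+n')x) + sin((n−n')x)] dx, which is 0 when n+n' is even and 2n/(n²−n'²) when n+n' is odd (it need not vanish on (0, π)). For the constant mode: ∫_0^π 1 dx = π, ∫_0^π cos(nx) dx = 0, ∫_0^π sin(nx) dx = (1−(−1)^n)/n.
  u² squared terms: (-3)²·∫1 dx = 9·π = 9*π;  (4)²·∫sin(2x)² dx = 16·π/2 = 8*π.
  u² cross terms: 2·(-3)·(4)·∫1·sin(2x) dx = -24·(0) = 0.
  So ∫_0^π u² dx = 9*π + 8*π + 0 = 17*π.
  (u')² squared terms: (8)²·∫cos(2x)² dx = 64·π/2 = 32*π.
  So ∫_0^π (u')² dx = 32*π.
||u||_{H^1}^2 = (17*π) + (32*π) = 49*π.


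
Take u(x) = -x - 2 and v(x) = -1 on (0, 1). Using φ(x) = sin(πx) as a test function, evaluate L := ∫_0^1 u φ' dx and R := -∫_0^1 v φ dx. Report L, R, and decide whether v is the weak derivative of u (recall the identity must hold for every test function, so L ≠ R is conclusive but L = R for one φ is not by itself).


LHS = 2/π, RHS = 2/π. Yes, v = u' weakly.

u(x) = -x - 2, classical derivative u'(x) = -1.
φ(x) = sin(πx), so φ'(x) = π*cos(π*x).
Note φ(0) = φ(1) = 0, so the boundary term u·φ vanishes.
LHS = ∫_0^1 u(x) φ'(x) dx = ∫_0^1 (-π*x*cos(π*x) - 2*π*cos(π*x)) dx. Term by term:
  ∫_0^1 -2*π*cos(π*x) dx = 0;  ∫_0^1 -π*x*cos(π*x) dx = 2/π.
Sum: 0 + 2/π = 2/π.
So LHS = 2/π.
∫_0^1 v(x) φ(x) dx = ∫_0^1 (-sin(π*x)) dx. Term by term:
  ∫_0^1 -sin(π*x) dx = -2/π.
So RHS = -∫_0^1 v(x) φ(x) dx = 2/π.
LHS = RHS, so the identity holds for this test φ.
Moreover u is smooth here and v(x) = u'(x) = -1 pointwise, so the identity holds for every test function. Hence v is the weak derivative of u.


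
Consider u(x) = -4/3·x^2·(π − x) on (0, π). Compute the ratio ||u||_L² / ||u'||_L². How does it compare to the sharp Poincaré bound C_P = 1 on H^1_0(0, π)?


||u||_L² / ||u'||_L² = sqrt(14)*π/14 < C_P = 1.

u(x) = -4/3·x^2·(π − x), so u'(x) = 4*x*(3*x - 2*π)/3.
u(x) = -4/3·x^2·(π − x) vanishes at x = 0 and x = π, so u ∈ H^1_0(0, π). Differentiate via the product rule and integrate the resulting polynomials term by term.
  ∫_0^π u² dx = ∫_0^π (16*x^6/9 - 32*π*x^5/9 + 16*π^2*x^4/9) dx. Term by term:
    ∫_0^π 16*x^6/9 dx = 16*π^7/63;  ∫_0^π -32*π*x^5/9 dx = -16*π^7/27;  ∫_0^π 16*π^2*x^4/9 dx = 16*π^7/45.
  Sum: 16*π^7/63 − 16*π^7/27 + 16*π^7/45 = 16*π^7/945.
  ∫_0^π (u')² dx = ∫_0^π (16*x^4 - 64*π*x^3/3 + 64*π^2*x^2/9) dx. Term by term:
    ∫_0^π 16*x^4 dx = 16*π^5/5;  ∫_0^π -64*π*x^3/3 dx = -16*π^5/3;  ∫_0^π 64*π^2*x^2/9 dx = 64*π^5/27.
  Sum: 16*π^5/5 − 16*π^5/3 + 64*π^5/27 = 32*π^5/135.
∫_0^π u² dx = 16*π^7/945, so ||u||_L² = 4*sqrt(105)*π^(7/2)/315.
∫_0^π (u')² dx = 32*π^5/135, so ||u'||_L² = 4*sqrt(30)*π^(5/2)/45.
Ratio ||u||_L² / ||u'||_L² = sqrt(14)*π/14.
Sharp Poincaré constant on H^1_0(0, π) is C_P = L/π = 1, achieved by sin(x).
A polynomial bump cannot attain the sharp Poincaré constant (only the first sine eigenfunction does), so the ratio is strictly less than C_P, consistent with ||u||_L² ≤ C_P ||u'||_L².


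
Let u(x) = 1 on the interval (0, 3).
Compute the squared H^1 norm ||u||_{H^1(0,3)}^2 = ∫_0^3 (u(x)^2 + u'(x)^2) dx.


||u||_{H^1}^2 = 3

The H^1 norm (squared) on an interval (0, L) is
  ||u||_{H^1}^2 = ∫_0^L u(x)^2 dx + ∫_0^L u'(x)^2 dx.
Compute u'(x) = 0.
Then u(x)^2 = 1 and u'(x)^2 = 0.
Integrate each monomial from 0 to 3 using ∫_0^3 c·x^n dx = c·3^(n+1)/(n+1):
  ∫_0^3 u(x)^2 dx = ∫_0^3 (1) dx. Term by term:
    ∫_0^3 1 dx = 3.
  ∫_0^3 u'(x)^2 dx = ∫_0^3 (0) dx. Term by term:
    ∫_0^3 0 dx = 0.
Adding: ||u||_{H^1}^2 = 3 + 0 = 3.


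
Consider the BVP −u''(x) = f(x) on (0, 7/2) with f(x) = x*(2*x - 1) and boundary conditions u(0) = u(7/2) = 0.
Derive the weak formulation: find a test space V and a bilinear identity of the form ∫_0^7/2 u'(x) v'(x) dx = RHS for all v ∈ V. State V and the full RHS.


V = H^1_0(0, 7/2) (so v(0) = v(7/2) = 0); weak form: ∫_0^7/2 u'v' dx = ∫_0^7/2 (x*(2*x - 1)) v dx for all v ∈ V.

Multiply both sides by a test function v and integrate from 0 to 7/2:
  ∫_0^7/2 −u''(x) v(x) dx = ∫_0^7/2 f(x) v(x) dx.
Integrate the LHS by parts once:
  ∫_0^7/2 −u'' v dx = −[u'(x) v(x)]_0^7/2 + ∫_0^7/2 u'(x) v'(x) dx.
Thus ∫_0^7/2 u'(x) v'(x) dx = ∫_0^7/2 f(x) v(x) dx + [u'(x) v(x)]_0^7/2.
Choose V so that boundary terms are either known or forced to vanish.
u is Dirichlet: u(0) = u(7/2) = 0. Let V = H^1_0(0, 7/2); then v(0) = v(7/2) = 0, and [u' v]_0^7/2 = 0.
Weak formulation: find u (satisfying any essential BC) such that ∫_0^7/2 u'(x) v'(x) dx = ∫_0^7/2 f v dx for all v ∈ V.
Substituting f(x) = x*(2*x - 1), the right-hand side is ∫_0^7/2 (x*(2*x - 1)) v dx.


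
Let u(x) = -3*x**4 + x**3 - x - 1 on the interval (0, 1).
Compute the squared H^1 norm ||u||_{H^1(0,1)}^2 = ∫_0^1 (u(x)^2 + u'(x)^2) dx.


||u||_{H^1}^2 = 8147/420

The H^1 norm (squared) on an interval (0, L) is
  ||u||_{H^1}^2 = ∫_0^L u(x)^2 dx + ∫_0^L u'(x)^2 dx.
Compute u'(x) = -12*x**3 + 3*x**2 - 1.
Then u(x)^2 = 9*x**8 - 6*x**7 + x**6 + 6*x**5 + 4*x**4 - 2*x**3 + x**2 + 2*x + 1 and u'(x)^2 = 144*x**6 - 72*x**5 + 9*x**4 + 24*x**3 - 6*x**2 + 1.
Integrate each monomial from 0 to 1 using ∫_0^1 c·x^n dx = c·1^(n+1)/(n+1):
  ∫_0^1 u(x)^2 dx = ∫_0^1 (9*x^8 - 6*x^7 + x^6 + 6*x^5 + 4*x^4 - 2*x^3 + x^2 + 2*x + 1) dx. Term by term:
    ∫_0^1 9*x^8 dx = 1;  ∫_0^1 -6*x^7 dx = -3/4;  ∫_0^1 x^6 dx = 1/7;
    ∫_0^1 6*x^5 dx = 1;  ∫_0^1 4*x^4 dx = 4/5;  ∫_0^1 -2*x^3 dx = -1/2;
    ∫_0^1 x^2 dx = 1/3;  ∫_0^1 2*x dx = 1;  ∫_0^1 1 dx = 1.
  Sum: 1 − 3/4 + 1/7 + 1 + 4/5 − 1/2 + 1/3 + 1 + 1 = 1691/420.
  ∫_0^1 u'(x)^2 dx = ∫_0^1 (144*x^6 - 72*x^5 + 9*x^4 + 24*x^3 - 6*x^2 + 1) dx. Term by term:
    ∫_0^1 144*x^6 dx = 144/7;  ∫_0^1 -72*x^5 dx = -12;  ∫_0^1 9*x^4 dx = 9/5;
    ∫_0^1 24*x^3 dx = 6;  ∫_0^1 -6*x^2 dx = -2;  ∫_0^1 1 dx = 1.
  Sum: 144/7 − 12 + 9/5 + 6 − 2 + 1 = 538/35.
Adding: ||u||_{H^1}^2 = 1691/420 + 538/35 = 8147/420.


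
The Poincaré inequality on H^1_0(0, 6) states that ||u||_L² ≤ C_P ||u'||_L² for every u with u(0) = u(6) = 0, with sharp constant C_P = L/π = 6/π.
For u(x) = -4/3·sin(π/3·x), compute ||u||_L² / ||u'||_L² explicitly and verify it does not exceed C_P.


||u||_L² / ||u'||_L² = 3/π < C_P = 6/π.

u(x) = -4/3·sin(π/3·x), so u'(x) = -4*π*cos(π*x/3)/9.
Writing u(x) = A·sin(kπx/L) with A = -4/3 and k = 2, use ∫_0^L sin²(kπx/L) dx = L/2 and ∫_0^L cos²(kπx/L) dx = L/2.
u² = 16/9·sin²(π/3·x) and (u')² = 16*π^2/81·cos²(π/3·x), and each of sin², cos² integrates to L/2 = 3 over (0, 6).
∫_0^6 u² dx = 16/3, so ||u||_L² = 4*sqrt(3)/3.
∫_0^6 (u')² dx = 16*π^2/27, so ||u'||_L² = 4*sqrt(3)*π/9.
Ratio ||u||_L² / ||u'||_L² = 3/π.
Sharp Poincaré constant on H^1_0(0, 6) is C_P = L/π = 6/π, achieved by sin(π/6·x).
This is the k = 2 harmonic; the ratio L/(kπ) is strictly less than C_P = L/π, consistent with the sharp inequality ||u||_L² ≤ C_P ||u'||_L².


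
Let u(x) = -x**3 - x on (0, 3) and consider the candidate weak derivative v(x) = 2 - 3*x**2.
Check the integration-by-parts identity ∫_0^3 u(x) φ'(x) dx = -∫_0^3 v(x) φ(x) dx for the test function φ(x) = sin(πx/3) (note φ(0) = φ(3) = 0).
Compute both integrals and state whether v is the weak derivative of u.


LHS = -324/π^3 + 87/π, RHS = -324/π^3 + 69/π. No, v is not the weak derivative of u.

u(x) = -x**3 - x, classical derivative u'(x) = -3*x**2 - 1.
φ(x) = sin(πx/3), so φ'(x) = π*cos(π*x/3)/3.
Note φ(0) = φ(3) = 0, so the boundary term u·φ vanishes.
LHS = ∫_0^3 u(x) φ'(x) dx = ∫_0^3 (-π*x^3*cos(π*x/3)/3 - π*x*cos(π*x/3)/3) dx. Term by term:
  ∫_0^3 -π*x*cos(π*x/3)/3 dx = 6/π;  ∫_0^3 -π*x^3*cos(π*x/3)/3 dx = -324/π^3 + 81/π.
Sum: 6/π + -324/π^3 + 81/π = -324/π^3 + 87/π.
So LHS = -324/π^3 + 87/π.
∫_0^3 v(x) φ(x) dx = ∫_0^3 (-3*x^2*sin(π*x/3) + 2*sin(π*x/3)) dx. Term by term:
  ∫_0^3 2*sin(π*x/3) dx = 12/π;  ∫_0^3 -3*x^2*sin(π*x/3) dx = -81/π + 324/π^3.
Sum: 12/π + -81/π + 324/π^3 = -69/π + 324/π^3.
So RHS = -∫_0^3 v(x) φ(x) dx = -324/π^3 + 69/π.
LHS − RHS = 18/π ≠ 0, so the identity fails.
(For a valid weak derivative the identity must hold for EVERY test function, in particular this one. The failure shows v is NOT the weak derivative of u.)
Correct weak derivative would be u'(x) = -3*x**2 - 1.


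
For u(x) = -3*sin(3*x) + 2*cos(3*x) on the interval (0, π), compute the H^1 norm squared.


||u||_{H^1(0,π)}^2 = 65*π

u'(x) = -6*sin(3*x) - 9*cos(3*x).
Expand u² and (u')² and integrate term by term on (0, π), using: for integers n ≥ 1, ∫_0^π sin²(nx) dx = ∫_0^π cos²(nx) dx = π/2; for n ≠ n', ∫_0^π sin(nx)sin(n'x) dx = ∫_0^π cos(nx)cos(n'x) dx = 0; and by product-to-sum, ∫_0^π sin(nx)cos(n'x) dx = ½∫_0^π [sin((n+n')x) + sin((n−n')x)] dx, which is 0 when n+n' is even and 2n/(n²−n'²) when n+n' is odd (it need not vanish on (0, π)).
  u² squared terms: (-3)²·∫sin(3x)² dx = 9·π/2 = 9*π/2;  (2)²·∫cos(3x)² dx = 4·π/2 = 2*π.
  u² cross terms: 2·(-3)·(2)·∫sin(3x)·cos(3x) dx = -12·(0) = 0.
  So ∫_0^π u² dx = 9*π/2 + 2*π + 0 = 13*π/2.
  (u')² squared terms: (-9)²·∫cos(3x)² dx = 81·π/2 = 81*π/2;  (-6)²·∫sin(3x)² dx = 36·π/2 = 18*π.
  (u')² cross terms: 2·(-9)·(-6)·∫cos(3x)·sin(3x) dx = 108·(0) = 0.
  So ∫_0^π (u')² dx = 81*π/2 + 18*π + 0 = 117*π/2.
||u||_{H^1}^2 = (13*π/2) + (117*π/2) = 65*π.


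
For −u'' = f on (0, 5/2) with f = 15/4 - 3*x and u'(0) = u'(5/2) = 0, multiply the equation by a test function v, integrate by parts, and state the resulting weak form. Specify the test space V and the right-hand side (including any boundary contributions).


V = H^1(0, 5/2) (no boundary constraint on v; u is determined up to an additive constant); weak form: ∫_0^5/2 u'v' dx = ∫_0^5/2 (15/4 - 3*x) v dx for all v ∈ V.

Multiply both sides by a test function v and integrate from 0 to 5/2:
  ∫_0^5/2 −u''(x) v(x) dx = ∫_0^5/2 f(x) v(x) dx.
Integrate the LHS by parts once:
  ∫_0^5/2 −u'' v dx = −[u'(x) v(x)]_0^5/2 + ∫_0^5/2 u'(x) v'(x) dx.
Thus ∫_0^5/2 u'(x) v'(x) dx = ∫_0^5/2 f(x) v(x) dx + [u'(x) v(x)]_0^5/2.
Choose V so that boundary terms are either known or forced to vanish.
u has homogeneous Neumann: u'(0) = u'(5/2) = 0. So [u' v]_0^5/2 = 0·v(5/2) − 0·v(0) = 0 for any v; take V = H^1(0, 5/2).
Weak formulation: find u (satisfying any essential BC) such that ∫_0^5/2 u'(x) v'(x) dx = ∫_0^5/2 f v dx for all v ∈ V (homogeneous Neumann, so boundary terms vanish).
Substituting f(x) = 15/4 - 3*x, the right-hand side is ∫_0^5/2 (15/4 - 3*x) v dx.
Compatibility check (pure Neumann): taking v ≡ 1 ∈ V gives 0 = ∫_0^5/2 f dx + (0) − (0), i.e. ∫_0^5/2 f dx must equal u'(0) − u'(5/2) = 0. Indeed ∫_0^5/2 (15/4 - 3*x) dx = 0, so the data are compatible. The solution is then unique only up to an additive constant (fix it e.g. by requiring ∫_0^5/2 u dx = 0).


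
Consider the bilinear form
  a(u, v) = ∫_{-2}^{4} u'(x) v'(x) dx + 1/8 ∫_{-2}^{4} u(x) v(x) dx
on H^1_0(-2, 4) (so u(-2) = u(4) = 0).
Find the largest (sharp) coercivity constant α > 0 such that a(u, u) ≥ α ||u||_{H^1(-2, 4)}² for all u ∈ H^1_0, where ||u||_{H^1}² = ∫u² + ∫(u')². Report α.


α = (9/2 + π^2)/(π^2 + 36)

Coercivity of a(·,·) on H^1_0(-2, 4) means a(u, u) ≥ α ||u||_{H^1}² for every u ∈ H^1_0.
The interval has length L = 6, and Poincaré/coercivity depend only on L. Here a(u, u) = ∫(u')² + (1/8)·∫u².
Here 0 < c = 1/8 < 1. The condition a(u,u) ≥ α||u||_{H^1}² reads (1−α)∫(u')² ≥ (α−c)∫u². Any admissible α is ≤ 1 (rapidly oscillating u have ∫u²/∫(u')² → 0), and α = 1 would force 0 ≥ (1−c)∫u², impossible since c < 1; so 1−α > 0. By the sharp Poincaré inequality on H^1_0 of an interval of length L, ∫(u')² ≥ (π/L)²∫u² with equality for the first sine mode sin(π(x−x₀)/L) (x₀ the left endpoint), so the inequality holds for all u iff (1−α)(π/L)² ≥ α − c, i.e. α ≤ ((π/L)² + c)/((π/L)² + 1) = (1 + c(L/π)²)/(1 + (L/π)²). With (π/L)² = π^2/36 and c = 1/8, the largest admissible constant is α = ((π/L)² + c)/((π/L)² + 1).
Simplifying, α = (9/2 + π^2)/(π^2 + 36).


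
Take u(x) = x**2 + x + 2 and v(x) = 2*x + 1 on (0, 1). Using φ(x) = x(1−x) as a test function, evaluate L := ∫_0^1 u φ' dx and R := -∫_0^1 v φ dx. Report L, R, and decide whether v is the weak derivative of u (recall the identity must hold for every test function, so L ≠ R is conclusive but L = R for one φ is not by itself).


LHS = -1/3, RHS = -1/3. Yes, v = u' weakly.

u(x) = x**2 + x + 2, classical derivative u'(x) = 2*x + 1.
φ(x) = x(1−x), so φ'(x) = 1 - 2*x.
Note φ(0) = φ(1) = 0, so the boundary term u·φ vanishes.
LHS = ∫_0^1 u(x) φ'(x) dx = ∫_0^1 (-2*x^3 - x^2 - 3*x + 2) dx. Term by term:
  ∫_0^1 -2*x^3 dx = -1/2;  ∫_0^1 -x^2 dx = -1/3;  ∫_0^1 -3*x dx = -3/2;
  ∫_0^1 2 dx = 2.
Sum: -1/2 − 1/3 − 3/2 + 2 = -1/3.
So LHS = -1/3.
∫_0^1 v(x) φ(x) dx = ∫_0^1 (-2*x^3 + x^2 + x) dx. Term by term:
  ∫_0^1 -2*x^3 dx = -1/2;  ∫_0^1 x^2 dx = 1/3;  ∫_0^1 x dx = 1/2.
Sum: -1/2 + 1/3 + 1/2 = 1/3.
So RHS = -∫_0^1 v(x) φ(x) dx = -1/3.
LHS = RHS, so the identity holds for this test φ.
Moreover u is smooth here and v(x) = u'(x) = 2*x + 1 pointwise, so the identity holds for every test function. Hence v is the weak derivative of u.


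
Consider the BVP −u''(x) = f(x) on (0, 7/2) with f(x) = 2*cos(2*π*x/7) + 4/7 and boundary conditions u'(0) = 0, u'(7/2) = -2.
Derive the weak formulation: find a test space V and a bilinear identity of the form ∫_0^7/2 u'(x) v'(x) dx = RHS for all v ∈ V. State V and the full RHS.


V = H^1(0, 7/2) (v unrestricted at boundary; u is determined up to an additive constant); weak form: ∫_0^7/2 u'v' dx = ∫_0^7/2 (2*cos(2*π*x/7) + 4/7) v dx − 2·v(7/2) for all v ∈ V.

Multiply both sides by a test function v and integrate from 0 to 7/2:
  ∫_0^7/2 −u''(x) v(x) dx = ∫_0^7/2 f(x) v(x) dx.
Integrate the LHS by parts once:
  ∫_0^7/2 −u'' v dx = −[u'(x) v(x)]_0^7/2 + ∫_0^7/2 u'(x) v'(x) dx.
Thus ∫_0^7/2 u'(x) v'(x) dx = ∫_0^7/2 f(x) v(x) dx + [u'(x) v(x)]_0^7/2.
Choose V so that boundary terms are either known or forced to vanish.
u has inhomogeneous Neumann u'(0) = 0, u'(7/2) = -2. [u' v]_0^7/2 = (-2)·v(7/2) − (0)·v(0) = − 2·v(7/2). Take V = H^1(0, 7/2); boundary term becomes part of RHS.
Weak formulation: find u (satisfying any essential BC) such that ∫_0^7/2 u'(x) v'(x) dx = ∫_0^7/2 f v dx − 2·v(7/2) for all v ∈ V (Neumann data are natural BCs: they enter the RHS as boundary terms).
Substituting f(x) = 2*cos(2*π*x/7) + 4/7, the right-hand side is ∫_0^7/2 (2*cos(2*π*x/7) + 4/7) v dx − 2·v(7/2).
Compatibility check (pure Neumann): taking v ≡ 1 ∈ V gives 0 = ∫_0^7/2 f dx + (-2) − (0), i.e. ∫_0^7/2 f dx must equal u'(0) − u'(7/2) = 2. Indeed ∫_0^7/2 (2*cos(2*π*x/7) + 4/7) dx = 2, so the data are compatible. The solution is then unique only up to an additive constant (fix it e.g. by requiring ∫_0^7/2 u dx = 0).


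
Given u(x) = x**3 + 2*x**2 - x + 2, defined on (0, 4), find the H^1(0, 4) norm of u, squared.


||u||_{H^1}^2 = 321628/35

The H^1 norm (squared) on an interval (0, L) is
  ||u||_{H^1}^2 = ∫_0^L u(x)^2 dx + ∫_0^L u'(x)^2 dx.
Compute u'(x) = 3*x**2 + 4*x - 1.
Then u(x)^2 = x**6 + 4*x**5 + 2*x**4 + 9*x**2 - 4*x + 4 and u'(x)^2 = 9*x**4 + 24*x**3 + 10*x**2 - 8*x + 1.
Integrate each monomial from 0 to 4 using ∫_0^4 c·x^n dx = c·4^(n+1)/(n+1):
  ∫_0^4 u(x)^2 dx = ∫_0^4 (x^6 + 4*x^5 + 2*x^4 + 9*x^2 - 4*x + 4) dx. Term by term:
    ∫_0^4 x^6 dx = 16384/7;  ∫_0^4 4*x^5 dx = 8192/3;  ∫_0^4 2*x^4 dx = 2048/5;
    ∫_0^4 9*x^2 dx = 192;  ∫_0^4 -4*x dx = -32;  ∫_0^4 4 dx = 16.
  Sum: 16384/7 + 8192/3 + 2048/5 + 192 − 32 + 16 = 593968/105.
  ∫_0^4 u'(x)^2 dx = ∫_0^4 (9*x^4 + 24*x^3 + 10*x^2 - 8*x + 1) dx. Term by term:
    ∫_0^4 9*x^4 dx = 9216/5;  ∫_0^4 24*x^3 dx = 1536;  ∫_0^4 10*x^2 dx = 640/3;
    ∫_0^4 -8*x dx = -64;  ∫_0^4 1 dx = 4.
  Sum: 9216/5 + 1536 + 640/3 − 64 + 4 = 52988/15.
Adding: ||u||_{H^1}^2 = 593968/105 + 52988/15 = 321628/35.


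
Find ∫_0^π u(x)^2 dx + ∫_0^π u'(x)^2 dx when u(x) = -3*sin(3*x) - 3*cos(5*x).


||u||_{H^1(0,π)}^2 = 162*π

u'(x) = 15*sin(5*x) - 9*cos(3*x).
Expand u² and (u')² and integrate term by term on (0, π), using: for integers n ≥ 1, ∫_0^π sin²(nx) dx = ∫_0^π cos²(nx) dx = π/2; for n ≠ n', ∫_0^π sin(nx)sin(n'x) dx = ∫_0^π cos(nx)cos(n'x) dx = 0; and by product-to-sum, ∫_0^π sin(nx)cos(n'x) dx = ½∫_0^π [sin((n+n')x) + sin((n−n')x)] dx, which is 0 when n+n' is even and 2n/(n²−n'²) when n+n' is odd (it need not vanish on (0, π)).
  u² squared terms: (-3)²·∫cos(5x)² dx = 9·π/2 = 9*π/2;  (-3)²·∫sin(3x)² dx = 9·π/2 = 9*π/2.
  u² cross terms: 2·(-3)·(-3)·∫cos(5x)·sin(3x) dx = 18·(0) = 0.
  So ∫_0^π u² dx = 9*π/2 + 9*π/2 + 0 = 9*π.
  (u')² squared terms: (-9)²·∫cos(3x)² dx = 81·π/2 = 81*π/2;  (15)²·∫sin(5x)² dx = 225·π/2 = 225*π/2.
  (u')² cross terms: 2·(-9)·(15)·∫cos(3x)·sin(5x) dx = -270·(0) = 0.
  So ∫_0^π (u')² dx = 81*π/2 + 225*π/2 + 0 = 153*π.
||u||_{H^1}^2 = (9*π) + (153*π) = 162*π.


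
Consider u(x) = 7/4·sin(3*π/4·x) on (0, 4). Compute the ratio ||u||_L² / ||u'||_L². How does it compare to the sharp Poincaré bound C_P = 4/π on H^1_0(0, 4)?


||u||_L² / ||u'||_L² = 4/(3*π) < C_P = 4/π.

u(x) = 7/4·sin(3*π/4·x), so u'(x) = 21*π*cos(3*π*x/4)/16.
Writing u(x) = A·sin(kπx/L) with A = 7/4 and k = 3, use ∫_0^L sin²(kπx/L) dx = L/2 and ∫_0^L cos²(kπx/L) dx = L/2.
u² = 49/16·sin²(3*π/4·x) and (u')² = 441*π^2/256·cos²(3*π/4·x), and each of sin², cos² integrates to L/2 = 2 over (0, 4).
∫_0^4 u² dx = 49/8, so ||u||_L² = 7*sqrt(2)/4.
∫_0^4 (u')² dx = 441*π^2/128, so ||u'||_L² = 21*sqrt(2)*π/16.
Ratio ||u||_L² / ||u'||_L² = 4/(3*π).
Sharp Poincaré constant on H^1_0(0, 4) is C_P = L/π = 4/π, achieved by sin(π/4·x).
This is the k = 3 harmonic; the ratio L/(kπ) is strictly less than C_P = L/π, consistent with the sharp inequality ||u||_L² ≤ C_P ||u'||_L².


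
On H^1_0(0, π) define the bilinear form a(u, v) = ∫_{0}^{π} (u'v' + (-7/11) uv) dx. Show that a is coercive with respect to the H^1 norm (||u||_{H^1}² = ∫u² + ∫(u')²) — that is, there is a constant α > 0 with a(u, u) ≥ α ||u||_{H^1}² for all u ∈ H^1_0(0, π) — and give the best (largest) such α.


α = 2/11

Coercivity of a(·,·) on H^1_0(0, π) means a(u, u) ≥ α ||u||_{H^1}² for every u ∈ H^1_0.
The interval has length L = π, and Poincaré/coercivity depend only on L. Here a(u, u) = ∫(u')² + (-7/11)·∫u².
Here c = -7/11 < 0 with |c| < (π/L)² = 1, so coercivity still holds. The condition a(u,u) ≥ α||u||_{H^1}² reads (1−α)∫(u')² ≥ (α−c)∫u². Any admissible α is ≤ 1 (rapidly oscillating u have ∫u²/∫(u')² → 0), and α = 1 would force 0 ≥ (1−c)∫u², impossible since c < 1; so 1−α > 0. By the sharp Poincaré inequality on H^1_0 of an interval of length L, ∫(u')² ≥ (π/L)²∫u² with equality for the first sine mode sin(π(x−x₀)/L) (x₀ the left endpoint), so the inequality holds for all u iff (1−α)(π/L)² ≥ α − c, i.e. α ≤ ((π/L)² + c)/((π/L)² + 1) = (1 + c(L/π)²)/(1 + (L/π)²). (Direct route, valid since c ≤ 0: Poincaré gives c∫u² ≥ c(L/π)²∫(u')², so a(u,u) ≥ (1 + c(L/π)²)∫(u')², while ||u||_{H^1}² ≤ (1 + (L/π)²)∫(u')²; dividing yields the same α.) With (π/L)² = 1 and c = -7/11, the largest admissible constant is α = ((π/L)² + c)/((π/L)² + 1).
Simplifying, α = 2/11.


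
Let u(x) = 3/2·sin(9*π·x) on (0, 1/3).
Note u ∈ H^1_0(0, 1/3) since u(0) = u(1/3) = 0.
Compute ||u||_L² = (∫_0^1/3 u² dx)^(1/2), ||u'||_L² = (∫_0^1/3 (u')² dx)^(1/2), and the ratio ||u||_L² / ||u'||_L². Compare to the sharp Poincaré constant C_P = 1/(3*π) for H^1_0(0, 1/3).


||u||_L² / ||u'||_L² = 1/(9*π) < C_P = 1/(3*π).

u(x) = 3/2·sin(9*π·x), so u'(x) = 27*π*cos(9*π*x)/2.
Writing u(x) = A·sin(kπx/L) with A = 3/2 and k = 3, use ∫_0^L sin²(kπx/L) dx = L/2 and ∫_0^L cos²(kπx/L) dx = L/2.
u² = 9/4·sin²(9*π·x) and (u')² = 729*π^2/4·cos²(9*π·x), and each of sin², cos² integrates to L/2 = 1/6 over (0, 1/3).
∫_0^1/3 u² dx = 3/8, so ||u||_L² = sqrt(6)/4.
∫_0^1/3 (u')² dx = 243*π^2/8, so ||u'||_L² = 9*sqrt(6)*π/4.
Ratio ||u||_L² / ||u'||_L² = 1/(9*π).
Sharp Poincaré constant on H^1_0(0, 1/3) is C_P = L/π = 1/(3*π), achieved by sin(3*π·x).
This is the k = 3 harmonic; the ratio L/(kπ) is strictly less than C_P = L/π, consistent with the sharp inequality ||u||_L² ≤ C_P ||u'||_L².


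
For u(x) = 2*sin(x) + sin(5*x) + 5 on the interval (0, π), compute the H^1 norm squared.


||u||_{H^1(0,π)}^2 = 44 + 42*π

u'(x) = 2*cos(x) + 5*cos(5*x).
Expand u² and (u')² and integrate term by term on (0, π), using: for integers n ≥ 1, ∫_0^π sin²(nx) dx = ∫_0^π cos²(nx) dx = π/2; for n ≠ n', ∫_0^π sin(nx)sin(n'x) dx = ∫_0^π cos(nx)cos(n'x) dx = 0; and by product-to-sum, ∫_0^π sin(nx)cos(n'x) dx = ½∫_0^π [sin((n+n')x) + sin((n−n')x)] dx, which is 0 when n+n' is even and 2n/(n²−n'²) when n+n' is odd (it need not vanish on (0, π)). For the constant mode: ∫_0^π 1 dx = π, ∫_0^π cos(nx) dx = 0, ∫_0^π sin(nx) dx = (1−(−1)^n)/n.
  u² squared terms: (5)²·∫1 dx = 25·π = 25*π;  (2)²·∫sin(x)² dx = 4·π/2 = 2*π;  (1)²·∫sin(5x)² dx = 1·π/2 = π/2.
  u² cross terms: 2·(5)·(2)·∫1·sin(x) dx = 20·(2) = 40;  2·(5)·(1)·∫1·sin(5x) dx = 10·(2/5) = 4;  2·(2)·(1)·∫sin(x)·sin(5x) dx = 4·(0) = 0.
  So ∫_0^π u² dx = 25*π + 2*π + π/2 + 40 + 4 + 0 = 44 + 55*π/2.
  (u')² squared terms: (2)²·∫cos(x)² dx = 4·π/2 = 2*π;  (5)²·∫cos(5x)² dx = 25·π/2 = 25*π/2.
  (u')² cross terms: 2·(2)·(5)·∫cos(x)·cos(5x) dx = 20·(0) = 0.
  So ∫_0^π (u')² dx = 2*π + 25*π/2 + 0 = 29*π/2.
||u||_{H^1}^2 = (44 + 55*π/2) + (29*π/2) = 44 + 42*π.


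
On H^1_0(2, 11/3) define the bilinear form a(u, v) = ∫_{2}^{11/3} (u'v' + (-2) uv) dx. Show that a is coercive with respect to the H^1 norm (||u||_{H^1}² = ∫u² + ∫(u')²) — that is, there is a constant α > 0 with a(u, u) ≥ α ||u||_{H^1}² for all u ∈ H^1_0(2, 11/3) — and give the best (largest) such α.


α = (-50 + 9*π^2)/(25 + 9*π^2)

Coercivity of a(·,·) on H^1_0(2, 11/3) means a(u, u) ≥ α ||u||_{H^1}² for every u ∈ H^1_0.
The interval has length L = 5/3, and Poincaré/coercivity depend only on L. Here a(u, u) = ∫(u')² + (-2)·∫u².
Here c = -2 < 0 with |c| < (π/L)² = 9*π^2/25, so coercivity still holds. The condition a(u,u) ≥ α||u||_{H^1}² reads (1−α)∫(u')² ≥ (α−c)∫u². Any admissible α is ≤ 1 (rapidly oscillating u have ∫u²/∫(u')² → 0), and α = 1 would force 0 ≥ (1−c)∫u², impossible since c < 1; so 1−α > 0. By the sharp Poincaré inequality on H^1_0 of an interval of length L, ∫(u')² ≥ (π/L)²∫u² with equality for the first sine mode sin(π(x−x₀)/L) (x₀ the left endpoint), so the inequality holds for all u iff (1−α)(π/L)² ≥ α − c, i.e. α ≤ ((π/L)² + c)/((π/L)² + 1) = (1 + c(L/π)²)/(1 + (L/π)²). (Direct route, valid since c ≤ 0: Poincaré gives c∫u² ≥ c(L/π)²∫(u')², so a(u,u) ≥ (1 + c(L/π)²)∫(u')², while ||u||_{H^1}² ≤ (1 + (L/π)²)∫(u')²; dividing yields the same α.) With (π/L)² = 9*π^2/25 and c = -2, the largest admissible constant is α = ((π/L)² + c)/((π/L)² + 1).
Simplifying, α = (-50 + 9*π^2)/(25 + 9*π^2).


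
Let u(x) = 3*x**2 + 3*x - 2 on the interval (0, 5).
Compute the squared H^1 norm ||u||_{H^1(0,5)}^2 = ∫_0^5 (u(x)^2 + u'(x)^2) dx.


||u||_{H^1}^2 = 20355/2

The H^1 norm (squared) on an interval (0, L) is
  ||u||_{H^1}^2 = ∫_0^L u(x)^2 dx + ∫_0^L u'(x)^2 dx.
Compute u'(x) = 6*x + 3.
Then u(x)^2 = 9*x**4 + 18*x**3 - 3*x**2 - 12*x + 4 and u'(x)^2 = 36*x**2 + 36*x + 9.
Integrate each monomial from 0 to 5 using ∫_0^5 c·x^n dx = c·5^(n+1)/(n+1):
  ∫_0^5 u(x)^2 dx = ∫_0^5 (9*x^4 + 18*x^3 - 3*x^2 - 12*x + 4) dx. Term by term:
    ∫_0^5 9*x^4 dx = 5625;  ∫_0^5 18*x^3 dx = 5625/2;  ∫_0^5 -3*x^2 dx = -125;
    ∫_0^5 -12*x dx = -150;  ∫_0^5 4 dx = 20.
  Sum: 5625 + 5625/2 − 125 − 150 + 20 = 16365/2.
  ∫_0^5 u'(x)^2 dx = ∫_0^5 (36*x^2 + 36*x + 9) dx. Term by term:
    ∫_0^5 36*x^2 dx = 1500;  ∫_0^5 36*x dx = 450;  ∫_0^5 9 dx = 45.
  Sum: 1500 + 450 + 45 = 1995.
Adding: ||u||_{H^1}^2 = 16365/2 + 1995 = 20355/2.


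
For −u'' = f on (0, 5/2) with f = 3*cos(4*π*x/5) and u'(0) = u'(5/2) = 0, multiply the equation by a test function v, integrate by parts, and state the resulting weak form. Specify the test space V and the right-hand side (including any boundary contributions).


V = H^1(0, 5/2) (no boundary constraint on v; u is determined up to an additive constant); weak form: ∫_0^5/2 u'v' dx = ∫_0^5/2 (3*cos(4*π*x/5)) v dx for all v ∈ V.

Multiply both sides by a test function v and integrate from 0 to 5/2:
  ∫_0^5/2 −u''(x) v(x) dx = ∫_0^5/2 f(x) v(x) dx.
Integrate the LHS by parts once:
  ∫_0^5/2 −u'' v dx = −[u'(x) v(x)]_0^5/2 + ∫_0^5/2 u'(x) v'(x) dx.
Thus ∫_0^5/2 u'(x) v'(x) dx = ∫_0^5/2 f(x) v(x) dx + [u'(x) v(x)]_0^5/2.
Choose V so that boundary terms are either known or forced to vanish.
u has homogeneous Neumann: u'(0) = u'(5/2) = 0. So [u' v]_0^5/2 = 0·v(5/2) − 0·v(0) = 0 for any v; take V = H^1(0, 5/2).
Weak formulation: find u (satisfying any essential BC) such that ∫_0^5/2 u'(x) v'(x) dx = ∫_0^5/2 f v dx for all v ∈ V (homogeneous Neumann, so boundary terms vanish).
Substituting f(x) = 3*cos(4*π*x/5), the right-hand side is ∫_0^5/2 (3*cos(4*π*x/5)) v dx.
Compatibility check (pure Neumann): taking v ≡ 1 ∈ V gives 0 = ∫_0^5/2 f dx + (0) − (0), i.e. ∫_0^5/2 f dx must equal u'(0) − u'(5/2) = 0. Indeed ∫_0^5/2 (3*cos(4*π*x/5)) dx = 0, so the data are compatible. The solution is then unique only up to an additive constant (fix it e.g. by requiring ∫_0^5/2 u dx = 0).


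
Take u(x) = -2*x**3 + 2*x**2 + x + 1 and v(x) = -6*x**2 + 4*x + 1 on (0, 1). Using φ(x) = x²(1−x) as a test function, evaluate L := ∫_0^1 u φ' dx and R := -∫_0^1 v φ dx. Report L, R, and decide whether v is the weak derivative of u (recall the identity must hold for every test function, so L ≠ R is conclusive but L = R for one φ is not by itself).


LHS = -1/12, RHS = -1/12. Yes, v = u' weakly.

u(x) = -2*x**3 + 2*x**2 + x + 1, classical derivative u'(x) = -6*x**2 + 4*x + 1.
φ(x) = x²(1−x), so φ'(x) = x*(2 - 3*x).
Note φ(0) = φ(1) = 0, so the boundary term u·φ vanishes.
LHS = ∫_0^1 u(x) φ'(x) dx = ∫_0^1 (6*x^5 - 10*x^4 + x^3 - x^2 + 2*x) dx. Term by term:
  ∫_0^1 6*x^5 dx = 1;  ∫_0^1 -10*x^4 dx = -2;  ∫_0^1 x^3 dx = 1/4;
  ∫_0^1 -x^2 dx = -1/3;  ∫_0^1 2*x dx = 1.
Sum: 1 − 2 + 1/4 − 1/3 + 1 = -1/12.
So LHS = -1/12.
∫_0^1 v(x) φ(x) dx = ∫_0^1 (6*x^5 - 10*x^4 + 3*x^3 + x^2) dx. Term by term:
  ∫_0^1 6*x^5 dx = 1;  ∫_0^1 -10*x^4 dx = -2;  ∫_0^1 3*x^3 dx = 3/4;
  ∫_0^1 x^2 dx = 1/3.
Sum: 1 − 2 + 3/4 + 1/3 = 1/12.
So RHS = -∫_0^1 v(x) φ(x) dx = -1/12.
LHS = RHS, so the identity holds for this test φ.
Moreover u is smooth here and v(x) = u'(x) = -6*x**2 + 4*x + 1 pointwise, so the identity holds for every test function. Hence v is the weak derivative of u.


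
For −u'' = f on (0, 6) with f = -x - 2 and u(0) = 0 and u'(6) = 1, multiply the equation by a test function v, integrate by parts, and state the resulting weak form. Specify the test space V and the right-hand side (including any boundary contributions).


V = {v ∈ H^1(0, 6) : v(0) = 0} (test functions vanish at x = 0 where u is specified); weak form: ∫_0^6 u'v' dx = ∫_0^6 (-x - 2) v dx + v(6) for all v ∈ V.

Multiply both sides by a test function v and integrate from 0 to 6:
  ∫_0^6 −u''(x) v(x) dx = ∫_0^6 f(x) v(x) dx.
Integrate the LHS by parts once:
  ∫_0^6 −u'' v dx = −[u'(x) v(x)]_0^6 + ∫_0^6 u'(x) v'(x) dx.
Thus ∫_0^6 u'(x) v'(x) dx = ∫_0^6 f(x) v(x) dx + [u'(x) v(x)]_0^6.
Choose V so that boundary terms are either known or forced to vanish.
Mixed BC: u(0) = 0 (Dirichlet) and u'(6) = 1 (Neumann). Define V = {v ∈ H^1(0, 6) : v(0) = 0}. Then [u' v]_0^6 = u'(6)·v(6) − u'(0)·0 = v(6).
Weak formulation: find u (satisfying any essential BC) such that ∫_0^6 u'(x) v'(x) dx = ∫_0^6 f v dx + v(6) for all v ∈ V (Dirichlet at 0 absorbed into V; Neumann datum at x = 6 contributes the boundary term).
Substituting f(x) = -x - 2, the right-hand side is ∫_0^6 (-x - 2) v dx + v(6).


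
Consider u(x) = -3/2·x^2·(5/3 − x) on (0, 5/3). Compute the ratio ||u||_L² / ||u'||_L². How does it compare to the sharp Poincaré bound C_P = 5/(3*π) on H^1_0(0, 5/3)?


||u||_L² / ||u'||_L² = 5*sqrt(14)/42 < C_P = 5/(3*π).

u(x) = -3/2·x^2·(5/3 − x), so u'(x) = x*(9*x - 10)/2.
u(x) = -3/2·x^2·(5/3 − x) vanishes at x = 0 and x = 5/3, so u ∈ H^1_0(0, 5/3). Differentiate via the product rule and integrate the resulting polynomials term by term.
  ∫_0^5/3 u² dx = ∫_0^5/3 (9*x^6/4 - 15*x^5/2 + 25*x^4/4) dx. Term by term:
    ∫_0^5/3 9*x^6/4 dx = 78125/6804;  ∫_0^5/3 -15*x^5/2 dx = -78125/2916;  ∫_0^5/3 25*x^4/4 dx = 15625/972.
  Sum: 78125/6804 − 78125/2916 + 15625/972 = 15625/20412.
  ∫_0^5/3 (u')² dx = ∫_0^5/3 (81*x^4/4 - 45*x^3 + 25*x^2) dx. Term by term:
    ∫_0^5/3 81*x^4/4 dx = 625/12;  ∫_0^5/3 -45*x^3 dx = -3125/36;  ∫_0^5/3 25*x^2 dx = 3125/81.
  Sum: 625/12 − 3125/36 + 3125/81 = 625/162.
∫_0^5/3 u² dx = 15625/20412, so ||u||_L² = 125*sqrt(7)/378.
∫_0^5/3 (u')² dx = 625/162, so ||u'||_L² = 25*sqrt(2)/18.
Ratio ||u||_L² / ||u'||_L² = 5*sqrt(14)/42.
Sharp Poincaré constant on H^1_0(0, 5/3) is C_P = L/π = 5/(3*π), achieved by sin(3*π/5·x).
A polynomial bump cannot attain the sharp Poincaré constant (only the first sine eigenfunction does), so the ratio is strictly less than C_P, consistent with ||u||_L² ≤ C_P ||u'||_L².


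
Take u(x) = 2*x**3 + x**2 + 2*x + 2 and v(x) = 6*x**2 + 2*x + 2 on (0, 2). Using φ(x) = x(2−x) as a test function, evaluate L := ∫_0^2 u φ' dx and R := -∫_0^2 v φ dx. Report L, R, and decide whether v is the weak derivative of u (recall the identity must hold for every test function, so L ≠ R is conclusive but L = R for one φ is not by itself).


LHS = -224/15, RHS = -224/15. Yes, v = u' weakly.

u(x) = 2*x**3 + x**2 + 2*x + 2, classical derivative u'(x) = 6*x**2 + 2*x + 2.
φ(x) = x(2−x), so φ'(x) = 2 - 2*x.
Note φ(0) = φ(2) = 0, so the boundary term u·φ vanishes.
LHS = ∫_0^2 u(x) φ'(x) dx = ∫_0^2 (-4*x^4 + 2*x^3 - 2*x^2 + 4) dx. Term by term:
  ∫_0^2 -4*x^4 dx = -128/5;  ∫_0^2 2*x^3 dx = 8;  ∫_0^2 -2*x^2 dx = -16/3;
  ∫_0^2 4 dx = 8.
Sum: -128/5 + 8 − 16/3 + 8 = -224/15.
So LHS = -224/15.
∫_0^2 v(x) φ(x) dx = ∫_0^2 (-6*x^4 + 10*x^3 + 2*x^2 + 4*x) dx. Term by term:
  ∫_0^2 -6*x^4 dx = -192/5;  ∫_0^2 10*x^3 dx = 40;  ∫_0^2 2*x^2 dx = 16/3;
  ∫_0^2 4*x dx = 8.
Sum: -192/5 + 40 + 16/3 + 8 = 224/15.
So RHS = -∫_0^2 v(x) φ(x) dx = -224/15.
LHS = RHS, so the identity holds for this test φ.
Moreover u is smooth here and v(x) = u'(x) = 6*x**2 + 2*x + 2 pointwise, so the identity holds for every test function. Hence v is the weak derivative of u.


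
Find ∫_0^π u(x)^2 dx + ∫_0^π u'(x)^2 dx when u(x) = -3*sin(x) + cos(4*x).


||u||_{H^1(0,π)}^2 = 68/5 + 35*π/2

u'(x) = -4*sin(4*x) - 3*cos(x).
Expand u² and (u')² and integrate term by term on (0, π), using: for integers n ≥ 1, ∫_0^π sin²(nx) dx = ∫_0^π cos²(nx) dx = π/2; for n ≠ n', ∫_0^π sin(nx)sin(n'x) dx = ∫_0^π cos(nx)cos(n'x) dx = 0; and by product-to-sum, ∫_0^π sin(nx)cos(n'x) dx = ½∫_0^π [sin((n+n')x) + sin((n−n')x)] dx, which is 0 when n+n' is even and 2n/(n²−n'²) when n+n' is odd (it need not vanish on (0, π)).
  u² squared terms: (-3)²·∫sin(x)² dx = 9·π/2 = 9*π/2;  (1)²·∫cos(4x)² dx = 1·π/2 = π/2.
  u² cross terms: 2·(-3)·(1)·∫sin(x)·cos(4x) dx = -6·(-2/15) = 4/5.
  So ∫_0^π u² dx = 9*π/2 + π/2 + 4/5 = 4/5 + 5*π.
  (u')² squared terms: (-4)²·∫sin(4x)² dx = 16·π/2 = 8*π;  (-3)²·∫cos(x)² dx = 9·π/2 = 9*π/2.
  (u')² cross terms: 2·(-4)·(-3)·∫sin(4x)·cos(x) dx = 24·(8/15) = 64/5.
  So ∫_0^π (u')² dx = 8*π + 9*π/2 + 64/5 = 64/5 + 25*π/2.
||u||_{H^1}^2 = (4/5 + 5*π) + (64/5 + 25*π/2) = 68/5 + 35*π/2.


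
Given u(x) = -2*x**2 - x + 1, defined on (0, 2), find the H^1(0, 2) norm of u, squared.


||u||_{H^1}^2 = 1384/15

The H^1 norm (squared) on an interval (0, L) is
  ||u||_{H^1}^2 = ∫_0^L u(x)^2 dx + ∫_0^L u'(x)^2 dx.
Compute u'(x) = -4*x - 1.
Then u(x)^2 = 4*x**4 + 4*x**3 - 3*x**2 - 2*x + 1 and u'(x)^2 = 16*x**2 + 8*x + 1.
Integrate each monomial from 0 to 2 using ∫_0^2 c·x^n dx = c·2^(n+1)/(n+1):
  ∫_0^2 u(x)^2 dx = ∫_0^2 (4*x^4 + 4*x^3 - 3*x^2 - 2*x + 1) dx. Term by term:
    ∫_0^2 4*x^4 dx = 128/5;  ∫_0^2 4*x^3 dx = 16;  ∫_0^2 -3*x^2 dx = -8;
    ∫_0^2 -2*x dx = -4;  ∫_0^2 1 dx = 2.
  Sum: 128/5 + 16 − 8 − 4 + 2 = 158/5.
  ∫_0^2 u'(x)^2 dx = ∫_0^2 (16*x^2 + 8*x + 1) dx. Term by term:
    ∫_0^2 16*x^2 dx = 128/3;  ∫_0^2 8*x dx = 16;  ∫_0^2 1 dx = 2.
  Sum: 128/3 + 16 + 2 = 182/3.
Adding: ||u||_{H^1}^2 = 158/5 + 182/3 = 1384/15.
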